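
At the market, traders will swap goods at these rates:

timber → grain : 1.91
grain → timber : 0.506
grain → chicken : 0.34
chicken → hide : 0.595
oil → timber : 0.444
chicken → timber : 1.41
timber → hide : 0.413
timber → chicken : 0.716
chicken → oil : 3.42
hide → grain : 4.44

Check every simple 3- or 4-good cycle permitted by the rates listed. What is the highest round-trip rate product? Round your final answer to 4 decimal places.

chicken→oil→timber→chicken: 3.42 × 0.444 × 0.716 = 1.08723
chicken→oil→timber→grain→chicken: 3.42 × 0.444 × 1.91 × 0.34 = 0.98610
chicken→hide→grain→timber→chicken: 0.595 × 4.44 × 0.506 × 0.716 = 0.95711
hide→grain→timber→hide: 4.44 × 0.506 × 0.413 = 0.92786
chicken→timber→grain→chicken: 1.41 × 1.91 × 0.34 = 0.91565
chicken→hide→grain→chicken: 0.595 × 4.44 × 0.34 = 0.89821
chicken→timber→hide→grain→chicken: 1.41 × 0.413 × 4.44 × 0.34 = 0.87909
Maximum is chicken→oil→timber→chicken at 1.0872; arbitrage exists.

1.0872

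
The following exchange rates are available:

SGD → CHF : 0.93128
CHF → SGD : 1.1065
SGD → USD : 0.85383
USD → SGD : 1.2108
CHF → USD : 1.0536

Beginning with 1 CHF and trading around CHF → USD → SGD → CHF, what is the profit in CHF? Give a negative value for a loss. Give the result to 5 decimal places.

0.18803

1 CHF × 1.0536 = 1.0536 USD
1.0536 USD × 1.2108 = 1.27569888 SGD
1.27569888 SGD × 0.93128 = 1.1880328529664 CHF
Net change: 1.1880328529664 − 1 = 0.1880328529664 CHF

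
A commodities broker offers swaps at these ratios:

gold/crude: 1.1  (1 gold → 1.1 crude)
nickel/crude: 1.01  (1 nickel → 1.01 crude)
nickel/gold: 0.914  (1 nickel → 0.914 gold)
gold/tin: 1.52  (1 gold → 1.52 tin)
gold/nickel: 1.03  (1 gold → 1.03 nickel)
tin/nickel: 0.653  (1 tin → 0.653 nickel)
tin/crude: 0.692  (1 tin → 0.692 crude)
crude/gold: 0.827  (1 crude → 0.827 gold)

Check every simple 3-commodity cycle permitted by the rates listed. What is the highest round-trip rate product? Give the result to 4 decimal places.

0.9072

tin→nickel→gold→tin: 0.653 × 0.914 × 1.52 = 0.90720
tin→crude→gold→tin: 0.692 × 0.827 × 1.52 = 0.86987
gold→nickel→crude→gold: 1.03 × 1.01 × 0.827 = 0.86033
Maximum is tin→nickel→gold→tin at 0.9072; no arbitrage — every cycle loses value.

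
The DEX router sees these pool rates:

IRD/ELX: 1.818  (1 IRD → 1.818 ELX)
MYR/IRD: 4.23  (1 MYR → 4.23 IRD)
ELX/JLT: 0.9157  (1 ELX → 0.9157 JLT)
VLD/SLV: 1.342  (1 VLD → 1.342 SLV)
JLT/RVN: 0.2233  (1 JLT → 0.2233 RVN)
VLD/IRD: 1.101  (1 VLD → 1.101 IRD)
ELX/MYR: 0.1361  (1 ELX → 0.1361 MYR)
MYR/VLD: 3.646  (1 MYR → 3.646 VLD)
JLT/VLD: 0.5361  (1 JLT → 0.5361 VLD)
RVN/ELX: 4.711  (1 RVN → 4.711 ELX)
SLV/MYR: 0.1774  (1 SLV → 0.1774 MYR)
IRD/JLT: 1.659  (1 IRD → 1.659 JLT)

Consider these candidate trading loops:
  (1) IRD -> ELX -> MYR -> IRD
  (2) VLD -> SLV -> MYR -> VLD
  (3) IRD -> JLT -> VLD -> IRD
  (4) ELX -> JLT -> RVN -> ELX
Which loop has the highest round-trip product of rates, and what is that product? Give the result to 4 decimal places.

(1) 1.818 × 0.1361 × 4.23 = 1.04663
(2) 1.342 × 0.1774 × 3.646 = 0.86801
(3) 1.659 × 0.5361 × 1.101 = 0.97922
(4) 0.9157 × 0.2233 × 4.711 = 0.96329
Highest is cycle (1) at 1.0466 (>1, arbitrage).

1.0466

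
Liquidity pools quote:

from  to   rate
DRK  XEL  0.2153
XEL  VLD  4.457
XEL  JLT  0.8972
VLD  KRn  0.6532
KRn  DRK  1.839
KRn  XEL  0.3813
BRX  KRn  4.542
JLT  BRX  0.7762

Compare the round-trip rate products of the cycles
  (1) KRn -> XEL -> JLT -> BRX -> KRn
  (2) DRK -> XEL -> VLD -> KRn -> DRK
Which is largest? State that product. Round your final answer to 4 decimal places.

1.2061

(1) 0.3813 × 0.8972 × 0.7762 × 4.542 = 1.20608
(2) 0.2153 × 4.457 × 0.6532 × 1.839 = 1.15270
Highest is cycle (1) at 1.2061 (>1, arbitrage).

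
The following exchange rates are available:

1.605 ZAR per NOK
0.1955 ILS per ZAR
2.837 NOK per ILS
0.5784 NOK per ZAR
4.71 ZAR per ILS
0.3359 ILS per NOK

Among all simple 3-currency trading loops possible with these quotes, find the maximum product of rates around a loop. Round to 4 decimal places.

0.9151

ZAR→NOK→ILS→ZAR: 0.5784 × 0.3359 × 4.71 = 0.91508
ZAR→ILS→NOK→ZAR: 0.1955 × 2.837 × 1.605 = 0.89019
Maximum is ZAR→NOK→ILS→ZAR at 0.9151; no arbitrage — every cycle loses value.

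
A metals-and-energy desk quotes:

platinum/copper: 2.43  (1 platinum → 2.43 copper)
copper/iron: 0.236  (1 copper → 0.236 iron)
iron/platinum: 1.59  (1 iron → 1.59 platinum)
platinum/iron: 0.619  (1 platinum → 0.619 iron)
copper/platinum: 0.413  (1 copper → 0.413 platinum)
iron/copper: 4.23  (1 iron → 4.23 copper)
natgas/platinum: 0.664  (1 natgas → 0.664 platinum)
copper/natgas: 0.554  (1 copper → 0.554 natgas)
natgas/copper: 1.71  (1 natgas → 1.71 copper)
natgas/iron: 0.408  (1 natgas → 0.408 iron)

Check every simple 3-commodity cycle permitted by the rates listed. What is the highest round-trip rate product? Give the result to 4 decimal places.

1.0814

copper→platinum→iron→copper: 0.413 × 0.619 × 4.23 = 1.08139
natgas→iron→copper→natgas: 0.408 × 4.23 × 0.554 = 0.95612
copper→iron→platinum→copper: 0.236 × 1.59 × 2.43 = 0.91183
natgas→platinum→copper→natgas: 0.664 × 2.43 × 0.554 = 0.89389
Maximum is copper→platinum→iron→copper at 1.0814; arbitrage exists.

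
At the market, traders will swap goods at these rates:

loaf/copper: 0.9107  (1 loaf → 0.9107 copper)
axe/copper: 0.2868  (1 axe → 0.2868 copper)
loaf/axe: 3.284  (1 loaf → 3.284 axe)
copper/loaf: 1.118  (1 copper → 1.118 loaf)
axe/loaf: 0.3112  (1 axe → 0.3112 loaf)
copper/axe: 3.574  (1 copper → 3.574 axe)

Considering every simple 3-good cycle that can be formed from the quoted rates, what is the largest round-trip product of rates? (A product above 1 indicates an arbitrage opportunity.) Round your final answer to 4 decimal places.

1.0530

copper→loaf→axe→copper: 1.118 × 3.284 × 0.2868 = 1.05299
copper→axe→loaf→copper: 3.574 × 0.3112 × 0.9107 = 1.01291
Maximum is copper→loaf→axe→copper at 1.0530; arbitrage exists.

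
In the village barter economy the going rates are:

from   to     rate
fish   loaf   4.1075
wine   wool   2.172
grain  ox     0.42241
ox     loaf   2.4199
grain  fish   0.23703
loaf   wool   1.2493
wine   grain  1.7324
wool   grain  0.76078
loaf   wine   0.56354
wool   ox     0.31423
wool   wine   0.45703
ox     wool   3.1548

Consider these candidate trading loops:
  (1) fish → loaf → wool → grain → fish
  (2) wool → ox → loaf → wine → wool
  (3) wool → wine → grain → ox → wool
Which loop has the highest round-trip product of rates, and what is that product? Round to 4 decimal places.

1.0551

(1) 4.1075 × 1.2493 × 0.76078 × 0.23703 = 0.92535
(2) 0.31423 × 2.4199 × 0.56354 × 2.172 = 0.93074
(3) 0.45703 × 1.7324 × 0.42241 × 3.1548 = 1.05511
Highest is cycle (3) at 1.0551 (>1, arbitrage).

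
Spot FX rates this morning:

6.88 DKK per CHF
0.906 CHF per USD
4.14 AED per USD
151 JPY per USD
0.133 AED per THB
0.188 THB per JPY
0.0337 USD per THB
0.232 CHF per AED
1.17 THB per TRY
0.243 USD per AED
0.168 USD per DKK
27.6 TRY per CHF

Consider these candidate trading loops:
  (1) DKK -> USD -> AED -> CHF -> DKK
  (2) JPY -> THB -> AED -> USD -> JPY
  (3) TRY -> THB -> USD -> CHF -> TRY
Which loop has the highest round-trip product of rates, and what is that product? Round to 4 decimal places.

(1) 0.168 × 4.14 × 0.232 × 6.88 = 1.11016
(2) 0.188 × 0.133 × 0.243 × 151 = 0.91747
(3) 1.17 × 0.0337 × 0.906 × 27.6 = 0.98595
Highest is cycle (1) at 1.1102 (>1, arbitrage).

1.1102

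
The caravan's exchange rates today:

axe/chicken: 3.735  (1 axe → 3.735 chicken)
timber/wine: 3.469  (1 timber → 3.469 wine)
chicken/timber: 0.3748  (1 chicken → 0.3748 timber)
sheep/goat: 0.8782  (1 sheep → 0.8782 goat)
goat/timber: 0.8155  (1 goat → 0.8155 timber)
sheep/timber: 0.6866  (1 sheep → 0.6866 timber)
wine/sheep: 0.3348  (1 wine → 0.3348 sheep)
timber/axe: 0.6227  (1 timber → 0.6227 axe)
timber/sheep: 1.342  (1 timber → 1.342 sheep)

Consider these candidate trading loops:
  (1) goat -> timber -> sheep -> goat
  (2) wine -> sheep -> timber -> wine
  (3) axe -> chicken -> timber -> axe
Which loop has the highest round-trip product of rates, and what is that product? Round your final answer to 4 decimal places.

0.9611

(1) 0.8155 × 1.342 × 0.8782 = 0.96110
(2) 0.3348 × 0.6866 × 3.469 = 0.79743
(3) 3.735 × 0.3748 × 0.6227 = 0.87170
Highest is cycle (1) at 0.9611 (≤1, no arbitrage).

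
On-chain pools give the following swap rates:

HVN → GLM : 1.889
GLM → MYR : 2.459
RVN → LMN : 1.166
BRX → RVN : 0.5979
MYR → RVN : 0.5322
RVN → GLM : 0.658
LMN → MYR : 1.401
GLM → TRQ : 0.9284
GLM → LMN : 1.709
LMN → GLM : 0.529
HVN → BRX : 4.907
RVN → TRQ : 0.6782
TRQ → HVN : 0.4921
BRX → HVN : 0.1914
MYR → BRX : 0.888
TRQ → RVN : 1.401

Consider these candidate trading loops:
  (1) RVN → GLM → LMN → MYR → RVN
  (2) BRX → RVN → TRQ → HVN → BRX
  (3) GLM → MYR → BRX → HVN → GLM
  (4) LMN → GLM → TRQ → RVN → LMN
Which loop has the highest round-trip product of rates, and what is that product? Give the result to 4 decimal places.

0.9792

(1) 0.658 × 1.709 × 1.401 × 0.5322 = 0.83846
(2) 0.5979 × 0.6782 × 0.4921 × 4.907 = 0.97916
(3) 2.459 × 0.888 × 0.1914 × 1.889 = 0.78949
(4) 0.529 × 0.9284 × 1.401 × 1.166 = 0.80228
Highest is cycle (2) at 0.9792 (≤1, no arbitrage).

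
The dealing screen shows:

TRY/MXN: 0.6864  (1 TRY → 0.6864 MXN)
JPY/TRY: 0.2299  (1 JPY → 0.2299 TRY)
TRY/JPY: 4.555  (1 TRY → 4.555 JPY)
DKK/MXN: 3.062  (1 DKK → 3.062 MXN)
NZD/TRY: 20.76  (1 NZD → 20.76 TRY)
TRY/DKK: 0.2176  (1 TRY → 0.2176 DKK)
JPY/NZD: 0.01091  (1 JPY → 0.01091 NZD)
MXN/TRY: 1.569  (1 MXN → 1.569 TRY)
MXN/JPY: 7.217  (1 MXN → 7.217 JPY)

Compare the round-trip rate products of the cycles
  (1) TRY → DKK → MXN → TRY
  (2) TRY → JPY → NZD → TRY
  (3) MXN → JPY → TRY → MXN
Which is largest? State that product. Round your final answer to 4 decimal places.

(1) 0.2176 × 3.062 × 1.569 = 1.04541
(2) 4.555 × 0.01091 × 20.76 = 1.03167
(3) 7.217 × 0.2299 × 0.6864 = 1.13887
Highest is cycle (3) at 1.1389 (>1, arbitrage).

1.1389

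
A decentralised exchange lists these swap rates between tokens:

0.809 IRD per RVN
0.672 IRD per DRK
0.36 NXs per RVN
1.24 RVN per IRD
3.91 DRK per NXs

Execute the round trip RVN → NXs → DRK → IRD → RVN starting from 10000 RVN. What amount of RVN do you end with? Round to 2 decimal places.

10000 RVN × 0.36 = 3600 NXs
3600 NXs × 3.91 = 14076 DRK
14076 DRK × 0.672 = 9459.072 IRD
9459.072 IRD × 1.24 = 11729.24928 RVN

11729.25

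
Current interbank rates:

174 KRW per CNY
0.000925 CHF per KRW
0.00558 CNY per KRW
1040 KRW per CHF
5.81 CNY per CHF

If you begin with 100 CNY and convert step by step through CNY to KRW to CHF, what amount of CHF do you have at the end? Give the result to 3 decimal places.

16.095

100 CNY × 174 = 17400 KRW
17400 KRW × 0.000925 = 16.095 CHF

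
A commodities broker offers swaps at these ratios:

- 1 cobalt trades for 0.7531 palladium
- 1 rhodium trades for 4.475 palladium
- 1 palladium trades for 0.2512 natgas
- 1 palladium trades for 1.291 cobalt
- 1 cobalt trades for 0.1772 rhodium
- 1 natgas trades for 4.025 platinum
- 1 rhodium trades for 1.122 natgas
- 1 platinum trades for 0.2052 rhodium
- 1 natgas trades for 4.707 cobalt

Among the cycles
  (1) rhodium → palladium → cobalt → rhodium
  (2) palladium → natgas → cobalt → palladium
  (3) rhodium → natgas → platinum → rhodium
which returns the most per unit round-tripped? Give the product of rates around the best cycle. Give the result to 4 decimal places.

(1) 4.475 × 1.291 × 0.1772 = 1.02372
(2) 0.2512 × 4.707 × 0.7531 = 0.89046
(3) 1.122 × 4.025 × 0.2052 = 0.92669
Highest is cycle (1) at 1.0237 (>1, arbitrage).

1.0237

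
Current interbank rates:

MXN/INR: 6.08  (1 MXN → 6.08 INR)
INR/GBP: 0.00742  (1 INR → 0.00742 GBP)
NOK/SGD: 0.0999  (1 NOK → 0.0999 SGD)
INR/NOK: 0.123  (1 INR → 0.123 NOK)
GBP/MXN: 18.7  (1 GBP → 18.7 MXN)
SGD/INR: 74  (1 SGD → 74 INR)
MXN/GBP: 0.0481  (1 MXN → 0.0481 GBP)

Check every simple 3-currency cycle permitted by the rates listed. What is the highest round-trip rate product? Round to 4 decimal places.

INR→NOK→SGD→INR: 0.123 × 0.0999 × 74 = 0.90929
MXN→INR→GBP→MXN: 6.08 × 0.00742 × 18.7 = 0.84362
Maximum is INR→NOK→SGD→INR at 0.9093; no arbitrage — every cycle loses value.

0.9093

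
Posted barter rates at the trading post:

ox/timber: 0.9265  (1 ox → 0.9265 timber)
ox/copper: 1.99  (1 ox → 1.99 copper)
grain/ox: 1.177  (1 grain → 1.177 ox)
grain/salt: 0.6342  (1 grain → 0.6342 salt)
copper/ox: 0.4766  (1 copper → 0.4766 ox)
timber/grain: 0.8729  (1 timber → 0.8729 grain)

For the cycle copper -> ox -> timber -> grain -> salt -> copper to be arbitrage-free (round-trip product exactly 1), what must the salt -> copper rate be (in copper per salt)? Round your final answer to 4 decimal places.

4.0908

Known legs of the cycle: 0.4766 × 0.9265 × 0.8729 × 0.6342 = 0.244450085133282
For no arbitrage the full-cycle product must be 1, so the missing rate is 1 / 0.244450085133282 ≈ 4.090815.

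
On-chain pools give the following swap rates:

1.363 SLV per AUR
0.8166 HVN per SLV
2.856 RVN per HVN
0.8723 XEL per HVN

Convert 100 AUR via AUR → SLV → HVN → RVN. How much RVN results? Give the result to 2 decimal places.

100 AUR × 1.363 = 136.3 SLV
136.3 SLV × 0.8166 = 111.30258 HVN
111.30258 HVN × 2.856 = 317.88016848 RVN

317.88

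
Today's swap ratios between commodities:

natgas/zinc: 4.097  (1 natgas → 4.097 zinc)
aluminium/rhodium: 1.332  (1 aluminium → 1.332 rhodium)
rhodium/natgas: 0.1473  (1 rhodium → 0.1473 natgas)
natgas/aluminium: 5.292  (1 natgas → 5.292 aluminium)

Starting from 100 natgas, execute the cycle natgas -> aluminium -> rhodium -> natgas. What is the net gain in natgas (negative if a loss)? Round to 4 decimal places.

3.8309

100 natgas × 5.292 = 529.2 aluminium
529.2 aluminium × 1.332 = 704.8944 rhodium
704.8944 rhodium × 0.1473 = 103.83094512 natgas
Net change: 103.83094512 − 100 = 3.83094512 natgas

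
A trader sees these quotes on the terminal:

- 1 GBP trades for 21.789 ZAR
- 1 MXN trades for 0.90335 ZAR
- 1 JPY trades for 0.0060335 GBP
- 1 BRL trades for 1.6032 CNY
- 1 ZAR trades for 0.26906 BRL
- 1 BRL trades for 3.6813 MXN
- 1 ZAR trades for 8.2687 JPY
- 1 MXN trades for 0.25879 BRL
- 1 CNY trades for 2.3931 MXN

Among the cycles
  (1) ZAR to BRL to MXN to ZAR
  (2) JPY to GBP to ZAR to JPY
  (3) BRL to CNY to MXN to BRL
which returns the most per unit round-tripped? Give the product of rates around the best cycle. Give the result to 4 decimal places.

(1) 0.26906 × 3.6813 × 0.90335 = 0.89476
(2) 0.0060335 × 21.789 × 8.2687 = 1.08704
(3) 1.6032 × 2.3931 × 0.25879 = 0.99288
Highest is cycle (2) at 1.0870 (>1, arbitrage).

1.0870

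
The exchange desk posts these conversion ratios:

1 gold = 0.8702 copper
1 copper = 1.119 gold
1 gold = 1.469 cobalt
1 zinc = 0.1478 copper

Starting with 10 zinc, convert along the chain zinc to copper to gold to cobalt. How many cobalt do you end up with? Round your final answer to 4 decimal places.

10 zinc × 0.1478 = 1.478 copper
1.478 copper × 1.119 = 1.653882 gold
1.653882 gold × 1.469 = 2.429552658 cobalt

2.4296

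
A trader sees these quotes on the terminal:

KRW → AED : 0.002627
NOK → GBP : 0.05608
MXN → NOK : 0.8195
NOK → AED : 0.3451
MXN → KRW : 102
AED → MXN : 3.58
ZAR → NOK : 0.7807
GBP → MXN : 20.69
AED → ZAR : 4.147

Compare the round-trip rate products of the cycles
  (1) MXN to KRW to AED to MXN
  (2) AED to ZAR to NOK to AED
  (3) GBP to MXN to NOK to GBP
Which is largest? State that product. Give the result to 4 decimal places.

1.1173

(1) 102 × 0.002627 × 3.58 = 0.95928
(2) 4.147 × 0.7807 × 0.3451 = 1.11728
(3) 20.69 × 0.8195 × 0.05608 = 0.95086
Highest is cycle (2) at 1.1173 (>1, arbitrage).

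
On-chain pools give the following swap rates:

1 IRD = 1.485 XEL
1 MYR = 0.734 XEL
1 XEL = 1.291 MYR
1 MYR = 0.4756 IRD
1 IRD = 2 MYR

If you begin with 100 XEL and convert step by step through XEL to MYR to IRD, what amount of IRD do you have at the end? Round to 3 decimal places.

61.400

100 XEL × 1.291 = 129.1 MYR
129.1 MYR × 0.4756 = 61.39996 IRD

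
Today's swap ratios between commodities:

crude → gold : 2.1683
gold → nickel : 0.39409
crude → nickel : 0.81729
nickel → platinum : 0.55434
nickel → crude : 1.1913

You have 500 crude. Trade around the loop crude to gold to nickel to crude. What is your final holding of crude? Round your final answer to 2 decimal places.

500 crude × 2.1683 = 1084.15 gold
1084.15 gold × 0.39409 = 427.2526735 nickel
427.2526735 nickel × 1.1913 = 508.98610994055 crude

508.99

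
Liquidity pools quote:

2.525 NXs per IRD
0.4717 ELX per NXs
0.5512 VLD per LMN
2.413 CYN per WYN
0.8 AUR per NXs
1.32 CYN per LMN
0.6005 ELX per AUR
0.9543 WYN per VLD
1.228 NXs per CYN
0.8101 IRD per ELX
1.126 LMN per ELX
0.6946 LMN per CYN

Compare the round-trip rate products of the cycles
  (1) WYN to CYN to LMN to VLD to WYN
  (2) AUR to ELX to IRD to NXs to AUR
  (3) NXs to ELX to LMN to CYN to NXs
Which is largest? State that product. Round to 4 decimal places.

(1) 2.413 × 0.6946 × 0.5512 × 0.9543 = 0.88163
(2) 0.6005 × 0.8101 × 2.525 × 0.8 = 0.98266
(3) 0.4717 × 1.126 × 1.32 × 1.228 = 0.86095
Highest is cycle (2) at 0.9827 (≤1, no arbitrage).

0.9827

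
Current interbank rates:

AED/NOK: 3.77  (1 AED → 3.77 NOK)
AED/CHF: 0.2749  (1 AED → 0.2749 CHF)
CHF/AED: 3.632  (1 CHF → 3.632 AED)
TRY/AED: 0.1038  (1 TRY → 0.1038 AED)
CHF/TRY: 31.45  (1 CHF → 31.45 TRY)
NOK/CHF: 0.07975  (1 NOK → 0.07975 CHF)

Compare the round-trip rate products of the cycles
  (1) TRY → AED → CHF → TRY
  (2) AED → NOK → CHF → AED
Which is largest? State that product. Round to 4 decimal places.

(1) 0.1038 × 0.2749 × 31.45 = 0.89741
(2) 3.77 × 0.07975 × 3.632 = 1.09199
Highest is cycle (2) at 1.0920 (>1, arbitrage).

1.0920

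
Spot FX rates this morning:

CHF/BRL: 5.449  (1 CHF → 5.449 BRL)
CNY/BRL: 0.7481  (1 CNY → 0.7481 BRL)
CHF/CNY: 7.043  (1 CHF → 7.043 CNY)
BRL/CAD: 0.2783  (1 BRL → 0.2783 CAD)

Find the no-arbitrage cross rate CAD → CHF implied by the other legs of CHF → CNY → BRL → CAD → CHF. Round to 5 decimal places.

Known legs of the cycle: 7.043 × 0.7481 × 0.2783 = 1.46632604789
For no arbitrage the full-cycle product must be 1, so the missing rate is 1 / 1.46632604789 ≈ 0.6819766.

0.68198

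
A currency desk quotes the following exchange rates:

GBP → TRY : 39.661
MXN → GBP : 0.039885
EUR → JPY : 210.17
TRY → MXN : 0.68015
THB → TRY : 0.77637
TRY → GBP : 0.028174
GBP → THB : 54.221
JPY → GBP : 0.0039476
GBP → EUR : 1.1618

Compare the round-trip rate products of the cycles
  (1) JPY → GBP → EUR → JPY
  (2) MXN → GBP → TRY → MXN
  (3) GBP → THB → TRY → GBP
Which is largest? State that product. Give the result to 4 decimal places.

(1) 0.0039476 × 1.1618 × 210.17 = 0.96391
(2) 0.039885 × 39.661 × 0.68015 = 1.07591
(3) 54.221 × 0.77637 × 0.028174 = 1.18600
Highest is cycle (3) at 1.1860 (>1, arbitrage).

1.1860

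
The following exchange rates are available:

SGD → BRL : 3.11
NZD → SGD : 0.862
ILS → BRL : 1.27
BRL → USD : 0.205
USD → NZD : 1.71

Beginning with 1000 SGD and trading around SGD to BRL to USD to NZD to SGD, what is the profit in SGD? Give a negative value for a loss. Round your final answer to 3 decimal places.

1000 SGD × 3.11 = 3110 BRL
3110 BRL × 0.205 = 637.55 USD
637.55 USD × 1.71 = 1090.2105 NZD
1090.2105 NZD × 0.862 = 939.761451 SGD
Net change: 939.761451 − 1000 = -60.238549 SGD

-60.239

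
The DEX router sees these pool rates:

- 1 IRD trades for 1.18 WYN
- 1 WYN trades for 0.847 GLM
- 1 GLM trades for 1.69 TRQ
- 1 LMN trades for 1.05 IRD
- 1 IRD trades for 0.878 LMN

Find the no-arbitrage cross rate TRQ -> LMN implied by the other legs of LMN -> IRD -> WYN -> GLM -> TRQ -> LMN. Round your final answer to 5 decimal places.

0.56384

Known legs of the cycle: 1.05 × 1.18 × 0.847 × 1.69 = 1.77354177
For no arbitrage the full-cycle product must be 1, so the missing rate is 1 / 1.77354177 ≈ 0.5638435.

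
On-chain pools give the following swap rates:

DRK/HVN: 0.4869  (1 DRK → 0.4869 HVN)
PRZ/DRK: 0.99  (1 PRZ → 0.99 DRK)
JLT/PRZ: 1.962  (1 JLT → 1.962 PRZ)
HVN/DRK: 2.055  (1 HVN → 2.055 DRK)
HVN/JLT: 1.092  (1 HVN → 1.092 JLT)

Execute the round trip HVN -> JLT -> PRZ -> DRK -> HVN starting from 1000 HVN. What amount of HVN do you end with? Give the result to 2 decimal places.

1000 HVN × 1.092 = 1092 JLT
1092 JLT × 1.962 = 2142.504 PRZ
2142.504 PRZ × 0.99 = 2121.07896 DRK
2121.07896 DRK × 0.4869 = 1032.753345624 HVN

1032.75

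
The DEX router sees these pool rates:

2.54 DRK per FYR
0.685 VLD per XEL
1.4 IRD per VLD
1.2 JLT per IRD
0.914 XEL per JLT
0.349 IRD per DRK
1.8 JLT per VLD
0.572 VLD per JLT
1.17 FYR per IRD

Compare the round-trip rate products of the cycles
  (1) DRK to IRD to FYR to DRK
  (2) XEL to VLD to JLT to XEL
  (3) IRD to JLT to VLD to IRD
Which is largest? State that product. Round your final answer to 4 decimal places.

1.1270

(1) 0.349 × 1.17 × 2.54 = 1.03716
(2) 0.685 × 1.8 × 0.914 = 1.12696
(3) 1.2 × 0.572 × 1.4 = 0.96096
Highest is cycle (2) at 1.1270 (>1, arbitrage).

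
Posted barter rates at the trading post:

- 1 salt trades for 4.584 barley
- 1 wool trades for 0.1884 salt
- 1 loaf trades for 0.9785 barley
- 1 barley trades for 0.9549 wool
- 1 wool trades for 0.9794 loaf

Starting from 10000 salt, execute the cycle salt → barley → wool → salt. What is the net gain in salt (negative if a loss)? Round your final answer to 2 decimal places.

-1753.24

10000 salt × 4.584 = 45840 barley
45840 barley × 0.9549 = 43772.616 wool
43772.616 wool × 0.1884 = 8246.7608544 salt
Net change: 8246.7608544 − 10000 = -1753.2391456 salt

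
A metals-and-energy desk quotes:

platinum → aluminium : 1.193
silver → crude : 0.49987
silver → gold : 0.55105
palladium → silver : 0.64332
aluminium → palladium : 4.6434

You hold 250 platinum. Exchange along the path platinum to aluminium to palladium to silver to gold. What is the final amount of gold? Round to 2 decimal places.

490.95

250 platinum × 1.193 = 298.25 aluminium
298.25 aluminium × 4.6434 = 1384.89405 palladium
1384.89405 palladium × 0.64332 = 890.930040246 silver
890.930040246 silver × 0.55105 = 490.9469986775583 gold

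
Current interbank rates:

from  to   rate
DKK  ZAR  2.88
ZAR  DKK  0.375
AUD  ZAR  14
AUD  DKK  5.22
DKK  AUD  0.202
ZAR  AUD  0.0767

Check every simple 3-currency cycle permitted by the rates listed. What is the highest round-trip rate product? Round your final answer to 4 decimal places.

DKK→ZAR→AUD→DKK: 2.88 × 0.0767 × 5.22 = 1.15308
DKK→AUD→ZAR→DKK: 0.202 × 14 × 0.375 = 1.06050
Maximum is DKK→ZAR→AUD→DKK at 1.1531; arbitrage exists.

1.1531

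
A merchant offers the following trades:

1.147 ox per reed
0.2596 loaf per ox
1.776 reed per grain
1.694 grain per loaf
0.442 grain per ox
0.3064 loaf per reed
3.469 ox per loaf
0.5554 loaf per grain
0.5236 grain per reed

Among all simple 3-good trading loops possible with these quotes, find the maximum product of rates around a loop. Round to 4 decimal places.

0.9218

loaf→grain→reed→loaf: 1.694 × 1.776 × 0.3064 = 0.92182
grain→reed→ox→grain: 1.776 × 1.147 × 0.442 = 0.90039
loaf→ox→grain→loaf: 3.469 × 0.442 × 0.5554 = 0.85159
Maximum is loaf→grain→reed→loaf at 0.9218; no arbitrage — every cycle loses value.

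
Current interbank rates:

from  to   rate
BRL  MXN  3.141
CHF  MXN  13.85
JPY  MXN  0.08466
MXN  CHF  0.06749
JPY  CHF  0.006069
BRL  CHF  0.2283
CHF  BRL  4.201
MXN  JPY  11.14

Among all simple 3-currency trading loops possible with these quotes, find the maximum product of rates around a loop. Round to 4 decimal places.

MXN→JPY→CHF→MXN: 11.14 × 0.006069 × 13.85 = 0.93638
MXN→CHF→BRL→MXN: 0.06749 × 4.201 × 3.141 = 0.89055
Maximum is MXN→JPY→CHF→MXN at 0.9364; no arbitrage — every cycle loses value.

0.9364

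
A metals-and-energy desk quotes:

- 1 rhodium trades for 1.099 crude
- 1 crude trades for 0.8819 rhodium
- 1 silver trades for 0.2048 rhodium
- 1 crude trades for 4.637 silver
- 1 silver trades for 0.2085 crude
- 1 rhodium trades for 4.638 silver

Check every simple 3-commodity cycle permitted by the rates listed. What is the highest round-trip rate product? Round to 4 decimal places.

crude→silver→rhodium→crude: 4.637 × 0.2048 × 1.099 = 1.04367
crude→rhodium→silver→crude: 0.8819 × 4.638 × 0.2085 = 0.85282
Maximum is crude→silver→rhodium→crude at 1.0437; arbitrage exists.

1.0437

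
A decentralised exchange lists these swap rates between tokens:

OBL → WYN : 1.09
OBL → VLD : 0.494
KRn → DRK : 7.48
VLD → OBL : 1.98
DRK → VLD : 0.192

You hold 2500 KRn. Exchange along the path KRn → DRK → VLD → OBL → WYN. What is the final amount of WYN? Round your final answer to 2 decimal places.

7748.80

2500 KRn × 7.48 = 18700 DRK
18700 DRK × 0.192 = 3590.4 VLD
3590.4 VLD × 1.98 = 7108.992 OBL
7108.992 OBL × 1.09 = 7748.80128 WYN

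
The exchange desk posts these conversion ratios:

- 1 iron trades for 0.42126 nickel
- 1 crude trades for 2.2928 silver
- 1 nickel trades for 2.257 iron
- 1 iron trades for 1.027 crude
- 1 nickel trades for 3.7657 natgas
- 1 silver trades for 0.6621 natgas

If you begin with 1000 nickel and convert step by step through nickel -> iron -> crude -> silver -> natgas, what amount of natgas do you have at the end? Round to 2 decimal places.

3518.78

1000 nickel × 2.257 = 2257 iron
2257 iron × 1.027 = 2317.939 crude
2317.939 crude × 2.2928 = 5314.5705392 silver
5314.5705392 silver × 0.6621 = 3518.77715400432 natgas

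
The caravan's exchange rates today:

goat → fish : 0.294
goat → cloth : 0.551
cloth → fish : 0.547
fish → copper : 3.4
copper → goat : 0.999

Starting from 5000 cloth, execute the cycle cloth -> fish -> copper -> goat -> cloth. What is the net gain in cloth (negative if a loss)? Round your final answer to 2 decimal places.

118.63

5000 cloth × 0.547 = 2735 fish
2735 fish × 3.4 = 9299 copper
9299 copper × 0.999 = 9289.701 goat
9289.701 goat × 0.551 = 5118.625251 cloth
Net change: 5118.625251 − 5000 = 118.625251 cloth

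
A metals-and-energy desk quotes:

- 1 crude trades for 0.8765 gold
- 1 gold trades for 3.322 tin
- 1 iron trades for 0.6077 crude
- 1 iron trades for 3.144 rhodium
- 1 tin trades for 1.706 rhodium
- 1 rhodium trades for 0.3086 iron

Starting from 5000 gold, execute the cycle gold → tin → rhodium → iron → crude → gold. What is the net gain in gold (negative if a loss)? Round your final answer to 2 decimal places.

-342.15

5000 gold × 3.322 = 16610 tin
16610 tin × 1.706 = 28336.66 rhodium
28336.66 rhodium × 0.3086 = 8744.693276 iron
8744.693276 iron × 0.6077 = 5314.1501038252 crude
5314.1501038252 crude × 0.8765 = 4657.8525660027878 gold
Net change: 4657.8525660027878 − 5000 = -342.1474339972122 gold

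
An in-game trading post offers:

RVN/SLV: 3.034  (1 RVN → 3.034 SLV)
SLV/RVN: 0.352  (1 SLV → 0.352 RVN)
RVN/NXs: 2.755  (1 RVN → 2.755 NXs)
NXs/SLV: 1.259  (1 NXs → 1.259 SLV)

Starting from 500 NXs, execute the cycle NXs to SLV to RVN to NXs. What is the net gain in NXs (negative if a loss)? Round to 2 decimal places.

500 NXs × 1.259 = 629.5 SLV
629.5 SLV × 0.352 = 221.584 RVN
221.584 RVN × 2.755 = 610.46392 NXs
Net change: 610.46392 − 500 = 110.46392 NXs

110.46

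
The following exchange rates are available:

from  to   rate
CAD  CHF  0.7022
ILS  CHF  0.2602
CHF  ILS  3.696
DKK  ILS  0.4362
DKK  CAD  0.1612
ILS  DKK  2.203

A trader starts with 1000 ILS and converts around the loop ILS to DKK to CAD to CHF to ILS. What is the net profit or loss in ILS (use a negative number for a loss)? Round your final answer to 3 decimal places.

-78.337

1000 ILS × 2.203 = 2203 DKK
2203 DKK × 0.1612 = 355.1236 CAD
355.1236 CAD × 0.7022 = 249.36779192 CHF
249.36779192 CHF × 3.696 = 921.66335893632 ILS
Net change: 921.66335893632 − 1000 = -78.33664106368 ILS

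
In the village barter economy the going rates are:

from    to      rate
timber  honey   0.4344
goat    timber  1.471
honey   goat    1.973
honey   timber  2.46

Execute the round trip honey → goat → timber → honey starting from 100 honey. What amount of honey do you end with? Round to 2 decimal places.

126.08

100 honey × 1.973 = 197.3 goat
197.3 goat × 1.471 = 290.2283 timber
290.2283 timber × 0.4344 = 126.07517352 honey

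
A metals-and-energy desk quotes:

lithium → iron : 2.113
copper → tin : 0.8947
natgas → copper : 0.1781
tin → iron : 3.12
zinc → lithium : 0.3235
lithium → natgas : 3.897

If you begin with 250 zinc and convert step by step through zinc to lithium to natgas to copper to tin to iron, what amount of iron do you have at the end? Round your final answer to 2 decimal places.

250 zinc × 0.3235 = 80.875 lithium
80.875 lithium × 3.897 = 315.169875 natgas
315.169875 natgas × 0.1781 = 56.1317547375 copper
56.1317547375 copper × 0.8947 = 50.22108096364125 tin
50.22108096364125 tin × 3.12 = 156.6897726065607 iron

156.69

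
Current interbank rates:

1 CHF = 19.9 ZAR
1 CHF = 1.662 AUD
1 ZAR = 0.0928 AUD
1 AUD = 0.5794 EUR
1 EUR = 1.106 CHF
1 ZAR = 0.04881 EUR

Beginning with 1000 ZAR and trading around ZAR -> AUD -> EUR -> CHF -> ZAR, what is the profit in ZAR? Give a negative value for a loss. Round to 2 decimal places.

1000 ZAR × 0.0928 = 92.8 AUD
92.8 AUD × 0.5794 = 53.76832 EUR
53.76832 EUR × 1.106 = 59.46776192 CHF
59.46776192 CHF × 19.9 = 1183.408462208 ZAR
Net change: 1183.408462208 − 1000 = 183.408462208 ZAR

183.41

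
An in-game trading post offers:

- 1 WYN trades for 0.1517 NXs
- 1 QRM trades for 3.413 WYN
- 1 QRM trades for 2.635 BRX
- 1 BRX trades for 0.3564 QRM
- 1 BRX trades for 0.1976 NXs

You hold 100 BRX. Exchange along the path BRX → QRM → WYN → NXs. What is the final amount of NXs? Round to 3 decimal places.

100 BRX × 0.3564 = 35.64 QRM
35.64 QRM × 3.413 = 121.63932 WYN
121.63932 WYN × 0.1517 = 18.452684844 NXs

18.453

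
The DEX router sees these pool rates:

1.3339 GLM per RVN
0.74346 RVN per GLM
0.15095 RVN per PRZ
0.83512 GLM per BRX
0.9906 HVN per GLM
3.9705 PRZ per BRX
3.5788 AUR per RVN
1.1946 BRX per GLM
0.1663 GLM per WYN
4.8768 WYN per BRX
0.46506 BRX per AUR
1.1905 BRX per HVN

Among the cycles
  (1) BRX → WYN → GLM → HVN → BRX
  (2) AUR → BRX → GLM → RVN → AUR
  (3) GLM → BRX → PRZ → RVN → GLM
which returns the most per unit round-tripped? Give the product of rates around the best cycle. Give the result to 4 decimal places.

1.0334

(1) 4.8768 × 0.1663 × 0.9906 × 1.1905 = 0.95643
(2) 0.46506 × 0.83512 × 0.74346 × 3.5788 = 1.03336
(3) 1.1946 × 3.9705 × 0.15095 × 1.3339 = 0.95505
Highest is cycle (2) at 1.0334 (>1, arbitrage).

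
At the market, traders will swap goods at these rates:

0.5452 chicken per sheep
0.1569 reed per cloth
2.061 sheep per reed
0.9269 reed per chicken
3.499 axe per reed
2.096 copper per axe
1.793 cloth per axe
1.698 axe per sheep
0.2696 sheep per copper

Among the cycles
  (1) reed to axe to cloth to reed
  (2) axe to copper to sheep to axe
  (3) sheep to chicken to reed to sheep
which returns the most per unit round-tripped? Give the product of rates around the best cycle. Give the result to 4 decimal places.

1.0415

(1) 3.499 × 1.793 × 0.1569 = 0.98434
(2) 2.096 × 0.2696 × 1.698 = 0.95951
(3) 0.5452 × 0.9269 × 2.061 = 1.04152
Highest is cycle (3) at 1.0415 (>1, arbitrage).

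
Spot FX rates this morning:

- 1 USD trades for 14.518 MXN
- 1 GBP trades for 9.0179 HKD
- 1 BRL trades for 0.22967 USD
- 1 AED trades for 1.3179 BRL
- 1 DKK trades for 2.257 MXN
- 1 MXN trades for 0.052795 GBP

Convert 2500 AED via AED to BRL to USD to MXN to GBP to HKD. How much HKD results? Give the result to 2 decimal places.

5230.36

2500 AED × 1.3179 = 3294.75 BRL
3294.75 BRL × 0.22967 = 756.7052325 USD
756.7052325 USD × 14.518 = 10985.846565435 MXN
10985.846565435 MXN × 0.052795 = 579.997769422140825 GBP
579.997769422140825 GBP × 9.0179 = 5230.3618848719237457675 HKD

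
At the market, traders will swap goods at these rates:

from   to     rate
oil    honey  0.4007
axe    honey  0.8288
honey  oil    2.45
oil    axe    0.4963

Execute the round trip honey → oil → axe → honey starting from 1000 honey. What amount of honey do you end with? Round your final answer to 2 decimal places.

1007.77

1000 honey × 2.45 = 2450 oil
2450 oil × 0.4963 = 1215.935 axe
1215.935 axe × 0.8288 = 1007.766928 honey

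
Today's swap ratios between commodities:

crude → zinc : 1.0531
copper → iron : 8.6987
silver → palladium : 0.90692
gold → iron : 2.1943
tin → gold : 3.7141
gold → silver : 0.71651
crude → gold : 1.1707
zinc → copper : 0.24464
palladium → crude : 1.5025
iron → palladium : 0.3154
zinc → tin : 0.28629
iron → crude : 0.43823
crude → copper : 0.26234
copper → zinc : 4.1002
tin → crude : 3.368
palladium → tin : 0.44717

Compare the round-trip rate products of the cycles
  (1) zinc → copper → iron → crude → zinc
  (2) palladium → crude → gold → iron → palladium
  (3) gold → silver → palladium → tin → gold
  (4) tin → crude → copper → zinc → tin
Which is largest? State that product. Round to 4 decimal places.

(1) 0.24464 × 8.6987 × 0.43823 × 1.0531 = 0.98210
(2) 1.5025 × 1.1707 × 2.1943 × 0.3154 = 1.21736
(3) 0.71651 × 0.90692 × 0.44717 × 3.7141 = 1.07924
(4) 3.368 × 0.26234 × 4.1002 × 0.28629 = 1.03716
Highest is cycle (2) at 1.2174 (>1, arbitrage).

1.2174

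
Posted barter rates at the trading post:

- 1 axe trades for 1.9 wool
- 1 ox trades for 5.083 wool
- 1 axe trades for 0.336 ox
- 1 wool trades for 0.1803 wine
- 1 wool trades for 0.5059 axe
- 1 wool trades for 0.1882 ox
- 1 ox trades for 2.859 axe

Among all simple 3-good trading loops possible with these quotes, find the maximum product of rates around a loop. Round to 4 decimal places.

1.0223

wool→ox→axe→wool: 0.1882 × 2.859 × 1.9 = 1.02232
wool→axe→ox→wool: 0.5059 × 0.336 × 5.083 = 0.86402
Maximum is wool→ox→axe→wool at 1.0223; arbitrage exists.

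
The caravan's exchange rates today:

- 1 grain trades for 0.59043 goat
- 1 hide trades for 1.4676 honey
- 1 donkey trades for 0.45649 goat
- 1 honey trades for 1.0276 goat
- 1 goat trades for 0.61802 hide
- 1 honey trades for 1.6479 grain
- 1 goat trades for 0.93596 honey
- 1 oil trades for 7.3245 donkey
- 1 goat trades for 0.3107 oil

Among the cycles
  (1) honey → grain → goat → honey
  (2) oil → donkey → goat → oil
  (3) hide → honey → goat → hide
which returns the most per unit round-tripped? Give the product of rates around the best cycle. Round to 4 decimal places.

(1) 1.6479 × 0.59043 × 0.93596 = 0.91066
(2) 7.3245 × 0.45649 × 0.3107 = 1.03884
(3) 1.4676 × 1.0276 × 0.61802 = 0.93204
Highest is cycle (2) at 1.0388 (>1, arbitrage).

1.0388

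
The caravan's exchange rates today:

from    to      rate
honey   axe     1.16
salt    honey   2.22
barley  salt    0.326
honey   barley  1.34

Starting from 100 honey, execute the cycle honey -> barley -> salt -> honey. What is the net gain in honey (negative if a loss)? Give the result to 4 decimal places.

-3.0215

100 honey × 1.34 = 134 barley
134 barley × 0.326 = 43.684 salt
43.684 salt × 2.22 = 96.97848 honey
Net change: 96.97848 − 100 = -3.02152 honey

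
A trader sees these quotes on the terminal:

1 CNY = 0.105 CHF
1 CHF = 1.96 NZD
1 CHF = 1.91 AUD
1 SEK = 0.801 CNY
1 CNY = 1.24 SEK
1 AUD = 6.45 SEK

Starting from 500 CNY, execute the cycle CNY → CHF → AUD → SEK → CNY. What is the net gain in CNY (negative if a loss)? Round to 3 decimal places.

500 CNY × 0.105 = 52.5 CHF
52.5 CHF × 1.91 = 100.275 AUD
100.275 AUD × 6.45 = 646.77375 SEK
646.77375 SEK × 0.801 = 518.06577375 CNY
Net change: 518.06577375 − 500 = 18.06577375 CNY

18.066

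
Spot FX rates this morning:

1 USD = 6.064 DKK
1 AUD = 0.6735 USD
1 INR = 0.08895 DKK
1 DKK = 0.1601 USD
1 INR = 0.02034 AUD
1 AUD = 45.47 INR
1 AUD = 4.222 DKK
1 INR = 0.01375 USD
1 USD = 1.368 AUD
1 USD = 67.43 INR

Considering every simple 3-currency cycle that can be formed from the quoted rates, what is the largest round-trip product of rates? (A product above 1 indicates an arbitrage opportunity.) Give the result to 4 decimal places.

0.9603

INR→DKK→USD→INR: 0.08895 × 0.1601 × 67.43 = 0.96026
USD→AUD→DKK→USD: 1.368 × 4.222 × 0.1601 = 0.92469
INR→AUD→USD→INR: 0.02034 × 0.6735 × 67.43 = 0.92372
INR→USD→AUD→INR: 0.01375 × 1.368 × 45.47 = 0.85529
Maximum is INR→DKK→USD→INR at 0.9603; no arbitrage — every cycle loses value.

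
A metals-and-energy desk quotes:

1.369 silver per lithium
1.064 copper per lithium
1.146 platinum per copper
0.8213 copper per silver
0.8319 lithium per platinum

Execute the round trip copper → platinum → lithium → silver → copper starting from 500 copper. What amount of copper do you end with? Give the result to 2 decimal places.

535.96

500 copper × 1.146 = 573 platinum
573 platinum × 0.8319 = 476.6787 lithium
476.6787 lithium × 1.369 = 652.5731403 silver
652.5731403 silver × 0.8213 = 535.95832012839 copper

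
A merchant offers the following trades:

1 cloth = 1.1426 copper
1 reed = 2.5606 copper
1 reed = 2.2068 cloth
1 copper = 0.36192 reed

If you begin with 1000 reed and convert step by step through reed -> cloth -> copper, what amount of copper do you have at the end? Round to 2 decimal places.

2521.49

1000 reed × 2.2068 = 2206.8 cloth
2206.8 cloth × 1.1426 = 2521.48968 copper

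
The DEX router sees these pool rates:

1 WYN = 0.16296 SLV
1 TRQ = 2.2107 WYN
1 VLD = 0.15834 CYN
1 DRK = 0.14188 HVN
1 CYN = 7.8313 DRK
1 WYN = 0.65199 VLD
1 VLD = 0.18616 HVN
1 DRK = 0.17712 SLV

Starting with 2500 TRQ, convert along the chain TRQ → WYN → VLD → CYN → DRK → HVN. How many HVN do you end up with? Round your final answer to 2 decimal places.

2500 TRQ × 2.2107 = 5526.75 WYN
5526.75 WYN × 0.65199 = 3603.3857325 VLD
3603.3857325 VLD × 0.15834 = 570.56009688405 CYN
570.56009688405 CYN × 7.8313 = 4468.227286728060765 DRK
4468.227286728060765 DRK × 0.14188 = 633.9520874409772613382 HVN

633.95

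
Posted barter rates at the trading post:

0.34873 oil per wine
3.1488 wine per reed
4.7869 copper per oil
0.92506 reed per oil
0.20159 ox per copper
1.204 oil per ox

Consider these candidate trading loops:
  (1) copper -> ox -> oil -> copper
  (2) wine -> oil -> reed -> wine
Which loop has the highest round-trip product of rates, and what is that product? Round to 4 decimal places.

1.1618

(1) 0.20159 × 1.204 × 4.7869 = 1.16185
(2) 0.34873 × 0.92506 × 3.1488 = 1.01579
Highest is cycle (1) at 1.1618 (>1, arbitrage).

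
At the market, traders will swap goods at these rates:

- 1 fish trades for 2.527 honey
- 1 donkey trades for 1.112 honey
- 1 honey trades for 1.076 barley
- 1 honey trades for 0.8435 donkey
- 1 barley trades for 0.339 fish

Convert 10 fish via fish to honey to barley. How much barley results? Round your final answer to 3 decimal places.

10 fish × 2.527 = 25.27 honey
25.27 honey × 1.076 = 27.19052 barley

27.191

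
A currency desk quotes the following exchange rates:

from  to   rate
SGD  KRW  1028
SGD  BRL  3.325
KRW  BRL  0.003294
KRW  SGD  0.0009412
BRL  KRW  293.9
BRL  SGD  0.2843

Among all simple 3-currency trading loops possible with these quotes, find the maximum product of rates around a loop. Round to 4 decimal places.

0.9627

SGD→KRW→BRL→SGD: 1028 × 0.003294 × 0.2843 = 0.96271
SGD→BRL→KRW→SGD: 3.325 × 293.9 × 0.0009412 = 0.91976
Maximum is SGD→KRW→BRL→SGD at 0.9627; no arbitrage — every cycle loses value.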